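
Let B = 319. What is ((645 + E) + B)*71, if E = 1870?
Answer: 201214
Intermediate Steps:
((645 + E) + B)*71 = ((645 + 1870) + 319)*71 = (2515 + 319)*71 = 2834*71 = 201214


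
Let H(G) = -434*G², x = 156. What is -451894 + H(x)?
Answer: -11013718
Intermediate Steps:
-451894 + H(x) = -451894 - 434*156² = -451894 - 434*24336 = -451894 - 10561824 = -11013718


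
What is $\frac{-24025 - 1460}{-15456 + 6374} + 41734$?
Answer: $\frac{379053673}{9082} \approx 41737.0$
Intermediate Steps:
$\frac{-24025 - 1460}{-15456 + 6374} + 41734 = - \frac{25485}{-9082} + 41734 = \left(-25485\right) \left(- \frac{1}{9082}\right) + 41734 = \frac{25485}{9082} + 41734 = \frac{379053673}{9082}$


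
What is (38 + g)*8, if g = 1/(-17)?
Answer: 5160/17 ≈ 303.53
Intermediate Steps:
g = -1/17 ≈ -0.058824
(38 + g)*8 = (38 - 1/17)*8 = (645/17)*8 = 5160/17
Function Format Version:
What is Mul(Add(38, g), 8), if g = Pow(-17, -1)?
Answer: Rational(5160, 17) ≈ 303.53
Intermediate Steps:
g = Rational(-1, 17) ≈ -0.058824
Mul(Add(38, g), 8) = Mul(Add(38, Rational(-1, 17)), 8) = Mul(Rational(645, 17), 8) = Rational(5160, 17)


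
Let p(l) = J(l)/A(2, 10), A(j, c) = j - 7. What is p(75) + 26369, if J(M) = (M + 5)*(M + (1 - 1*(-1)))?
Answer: 25137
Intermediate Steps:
J(M) = (2 + M)*(5 + M) (J(M) = (5 + M)*(M + (1 + 1)) = (5 + M)*(M + 2) = (5 + M)*(2 + M) = (2 + M)*(5 + M))
A(j, c) = -7 + j
p(l) = -2 - 7*l/5 - l**2/5 (p(l) = (10 + l**2 + 7*l)/(-7 + 2) = (10 + l**2 + 7*l)/(-5) = (10 + l**2 + 7*l)*(-1/5) = -2 - 7*l/5 - l**2/5)
p(75) + 26369 = (-2 - 7/5*75 - 1/5*75**2) + 26369 = (-2 - 105 - 1/5*5625) + 26369 = (-2 - 105 - 1125) + 26369 = -1232 + 26369 = 25137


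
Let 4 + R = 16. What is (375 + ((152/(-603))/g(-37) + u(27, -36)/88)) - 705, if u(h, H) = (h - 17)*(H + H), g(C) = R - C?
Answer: -109916512/325017 ≈ -338.19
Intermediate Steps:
R = 12 (R = -4 + 16 = 12)
g(C) = 12 - C
u(h, H) = 2*H*(-17 + h) (u(h, H) = (-17 + h)*(2*H) = 2*H*(-17 + h))
(375 + ((152/(-603))/g(-37) + u(27, -36)/88)) - 705 = (375 + ((152/(-603))/(12 - 1*(-37)) + (2*(-36)*(-17 + 27))/88)) - 705 = (375 + ((152*(-1/603))/(12 + 37) + (2*(-36)*10)*(1/88))) - 705 = (375 + (-152/603/49 - 720*1/88)) - 705 = (375 + (-152/603*1/49 - 90/11)) - 705 = (375 + (-152/29547 - 90/11)) - 705 = (375 - 2660902/325017) - 705 = 119220473/325017 - 705 = -109916512/325017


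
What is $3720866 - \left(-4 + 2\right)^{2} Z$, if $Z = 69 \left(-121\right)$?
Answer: $3754262$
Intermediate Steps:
$Z = -8349$
$3720866 - \left(-4 + 2\right)^{2} Z = 3720866 - \left(-4 + 2\right)^{2} \left(-8349\right) = 3720866 - \left(-2\right)^{2} \left(-8349\right) = 3720866 - 4 \left(-8349\right) = 3720866 - -33396 = 3720866 + 33396 = 3754262$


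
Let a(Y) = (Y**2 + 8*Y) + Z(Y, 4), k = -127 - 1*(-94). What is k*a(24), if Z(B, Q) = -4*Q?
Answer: -24816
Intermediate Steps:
k = -33 (k = -127 + 94 = -33)
a(Y) = -16 + Y**2 + 8*Y (a(Y) = (Y**2 + 8*Y) - 4*4 = (Y**2 + 8*Y) - 16 = -16 + Y**2 + 8*Y)
k*a(24) = -33*(-16 + 24**2 + 8*24) = -33*(-16 + 576 + 192) = -33*752 = -24816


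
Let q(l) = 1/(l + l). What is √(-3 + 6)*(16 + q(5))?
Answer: 161*√3/10 ≈ 27.886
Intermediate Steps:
q(l) = 1/(2*l)
√(-3 + 6)*(16 + q(5)) = √(-3 + 6)*(16 + (½)/5) = √3*(16 + (½)*(⅕)) = √3*(16 + ⅒) = √3*(161/10) = 161*√3/10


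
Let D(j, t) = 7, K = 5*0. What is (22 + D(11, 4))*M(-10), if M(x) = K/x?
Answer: 0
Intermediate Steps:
K = 0
M(x) = 0 (M(x) = 0/x = 0)
(22 + D(11, 4))*M(-10) = (22 + 7)*0 = 29*0 = 0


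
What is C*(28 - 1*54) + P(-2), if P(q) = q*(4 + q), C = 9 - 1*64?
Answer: 1426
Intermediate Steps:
C = -55 (C = 9 - 64 = -55)
C*(28 - 1*54) + P(-2) = -55*(28 - 1*54) - 2*(4 - 2) = -55*(28 - 54) - 2*2 = -55*(-26) - 4 = 1430 - 4 = 1426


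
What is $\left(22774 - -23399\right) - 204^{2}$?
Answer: $4557$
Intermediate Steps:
$\left(22774 - -23399\right) - 204^{2} = \left(22774 + 23399\right) - 41616 = 46173 - 41616 = 4557$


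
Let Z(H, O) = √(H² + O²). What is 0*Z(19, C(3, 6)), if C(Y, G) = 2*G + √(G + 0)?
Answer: 0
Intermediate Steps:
C(Y, G) = √G + 2*G (C(Y, G) = 2*G + √G = √G + 2*G)
0*Z(19, C(3, 6)) = 0*√(19² + (√6 + 2*6)²) = 0*√(361 + (√6 + 12)²) = 0*√(361 + (12 + √6)²) = 0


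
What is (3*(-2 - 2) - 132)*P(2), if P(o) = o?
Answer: -288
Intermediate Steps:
(3*(-2 - 2) - 132)*P(2) = (3*(-2 - 2) - 132)*2 = (3*(-4) - 132)*2 = (-12 - 132)*2 = -144*2 = -288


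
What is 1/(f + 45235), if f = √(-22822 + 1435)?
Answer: 45235/2046226612 - I*√21387/2046226612 ≈ 2.2107e-5 - 7.147e-8*I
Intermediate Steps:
f = I*√21387 (f = √(-21387) = I*√21387 ≈ 146.24*I)
1/(f + 45235) = 1/(I*√21387 + 45235) = 1/(45235 + I*√21387)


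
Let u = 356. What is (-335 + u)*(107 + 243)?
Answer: 7350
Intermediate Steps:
(-335 + u)*(107 + 243) = (-335 + 356)*(107 + 243) = 21*350 = 7350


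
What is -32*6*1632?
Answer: -313344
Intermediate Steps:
-32*6*1632 = -192*1632 = -313344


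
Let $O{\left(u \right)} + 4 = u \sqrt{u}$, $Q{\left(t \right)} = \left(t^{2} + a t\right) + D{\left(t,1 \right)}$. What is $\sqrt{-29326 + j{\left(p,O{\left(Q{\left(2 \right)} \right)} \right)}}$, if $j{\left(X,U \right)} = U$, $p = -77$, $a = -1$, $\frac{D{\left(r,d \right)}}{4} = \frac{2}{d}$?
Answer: $\sqrt{-29330 + 10 \sqrt{10}} \approx 171.17 i$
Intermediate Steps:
$D{\left(r,d \right)} = \frac{8}{d}$ ($D{\left(r,d \right)} = 4 \frac{2}{d} = \frac{8}{d}$)
$Q{\left(t \right)} = 8 + t^{2} - t$ ($Q{\left(t \right)} = \left(t^{2} - t\right) + \frac{8}{1} = \left(t^{2} - t\right) + 8 \cdot 1 = \left(t^{2} - t\right) + 8 = 8 + t^{2} - t$)
$O{\left(u \right)} = -4 + u^{\frac{3}{2}}$ ($O{\left(u \right)} = -4 + u \sqrt{u} = -4 + u^{\frac{3}{2}}$)
$\sqrt{-29326 + j{\left(p,O{\left(Q{\left(2 \right)} \right)} \right)}} = \sqrt{-29326 - \left(4 - \left(8 + 2^{2} - 2\right)^{\frac{3}{2}}\right)} = \sqrt{-29326 - \left(4 - \left(8 + 4 - 2\right)^{\frac{3}{2}}\right)} = \sqrt{-29326 - \left(4 - 10^{\frac{3}{2}}\right)} = \sqrt{-29326 - \left(4 - 10 \sqrt{10}\right)} = \sqrt{-29330 + 10 \sqrt{10}}$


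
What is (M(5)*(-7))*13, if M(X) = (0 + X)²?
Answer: -2275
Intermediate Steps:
M(X) = X²
(M(5)*(-7))*13 = (5²*(-7))*13 = (25*(-7))*13 = -175*13 = -2275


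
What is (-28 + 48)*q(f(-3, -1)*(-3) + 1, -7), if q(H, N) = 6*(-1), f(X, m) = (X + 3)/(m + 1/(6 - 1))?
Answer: -120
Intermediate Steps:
f(X, m) = (3 + X)/(⅕ + m) (f(X, m) = (3 + X)/(m + 1/5) = (3 + X)/(m + ⅕) = (3 + X)/(⅕ + m))
q(H, N) = -6
(-28 + 48)*q(f(-3, -1)*(-3) + 1, -7) = (-28 + 48)*(-6) = 20*(-6) = -120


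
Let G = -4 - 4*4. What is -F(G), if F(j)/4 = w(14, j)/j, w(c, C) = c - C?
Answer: 34/5 ≈ 6.8000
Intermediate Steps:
G = -20 (G = -4 - 16 = -20)
F(j) = 4*(14 - j)/j (F(j) = 4*((14 - j)/j) = 4*(14 - j)/j)
-F(G) = -(-4 + 56/(-20)) = -(-4 + 56*(-1/20)) = -(-4 - 14/5) = -1*(-34/5) = 34/5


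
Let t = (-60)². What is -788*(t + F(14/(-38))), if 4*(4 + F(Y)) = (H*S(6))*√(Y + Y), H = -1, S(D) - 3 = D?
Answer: -2833648 + 1773*I*√266/19 ≈ -2.8336e+6 + 1521.9*I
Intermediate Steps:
S(D) = 3 + D
F(Y) = -4 - 9*√2*√Y/4 (F(Y) = -4 + ((-(3 + 6))*√(Y + Y))/4 = -4 + ((-1*9)*√(2*Y))/4 = -4 + (-9*√2*√Y)/4 = -4 - 9*√2*√Y/4)
t = 3600
-788*(t + F(14/(-38))) = -788*(3600 + (-4 - 9*√2*√(14/(-38))/4)) = -788*(3600 + (-4 - 9*√2*√(14*(-1/38))/4)) = -788*(3600 + (-4 - 9*√2*√(-7/19)/4)) = -788*(3600 + (-4 - 9*√2*I*√133/19/4)) = -788*(3600 + (-4 - 9*I*√266/76)) = -788*(3596 - 9*I*√266/76) = -2833648 + 1773*I*√266/19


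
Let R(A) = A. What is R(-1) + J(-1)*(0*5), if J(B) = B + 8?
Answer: -1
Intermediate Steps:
J(B) = 8 + B
R(-1) + J(-1)*(0*5) = -1 + (8 - 1)*(0*5) = -1 + 7*0 = -1 + 0 = -1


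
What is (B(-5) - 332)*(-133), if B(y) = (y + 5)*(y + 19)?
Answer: 44156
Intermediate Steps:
B(y) = (5 + y)*(19 + y)
(B(-5) - 332)*(-133) = ((95 + (-5)² + 24*(-5)) - 332)*(-133) = ((95 + 25 - 120) - 332)*(-133) = (0 - 332)*(-133) = -332*(-133) = 44156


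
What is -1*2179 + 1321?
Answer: -858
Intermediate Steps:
-1*2179 + 1321 = -2179 + 1321 = -858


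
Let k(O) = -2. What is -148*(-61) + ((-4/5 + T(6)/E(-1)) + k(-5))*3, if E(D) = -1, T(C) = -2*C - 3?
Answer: 45323/5 ≈ 9064.6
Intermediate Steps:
T(C) = -3 - 2*C
-148*(-61) + ((-4/5 + T(6)/E(-1)) + k(-5))*3 = -148*(-61) + ((-4/5 + (-3 - 2*6)/(-1)) - 2)*3 = 9028 + ((-4*⅕ + (-3 - 12)*(-1)) - 2)*3 = 9028 + ((-⅘ - 15*(-1)) - 2)*3 = 9028 + ((-⅘ + 15) - 2)*3 = 9028 + (71/5 - 2)*3 = 9028 + (61/5)*3 = 9028 + 183/5 = 45323/5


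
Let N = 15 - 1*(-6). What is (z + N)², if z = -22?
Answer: 1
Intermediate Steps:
N = 21 (N = 15 + 6 = 21)
(z + N)² = (-22 + 21)² = (-1)² = 1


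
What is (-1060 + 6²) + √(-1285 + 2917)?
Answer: -1024 + 4*√102 ≈ -983.60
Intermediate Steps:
(-1060 + 6²) + √(-1285 + 2917) = (-1060 + 36) + √1632 = -1024 + 4*√102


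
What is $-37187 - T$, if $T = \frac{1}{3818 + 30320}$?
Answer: $- \frac{1269489807}{34138} \approx -37187.0$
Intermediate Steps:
$T = \frac{1}{34138} \approx 2.9293 \cdot 10^{-5}$
$-37187 - T = -37187 - \frac{1}{34138} = - \frac{1269489807}{34138}$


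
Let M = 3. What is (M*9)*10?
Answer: 270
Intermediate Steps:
(M*9)*10 = (3*9)*10 = 27*10 = 270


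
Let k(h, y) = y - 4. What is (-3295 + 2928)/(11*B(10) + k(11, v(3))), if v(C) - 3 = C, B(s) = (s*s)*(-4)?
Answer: 367/4398 ≈ 0.083447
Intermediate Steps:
B(s) = -4*s**2 (B(s) = s**2*(-4) = -4*s**2)
v(C) = 3 + C
k(h, y) = -4 + y
(-3295 + 2928)/(11*B(10) + k(11, v(3))) = (-3295 + 2928)/(11*(-4*10**2) + (-4 + (3 + 3))) = -367/(11*(-4*100) + (-4 + 6)) = -367/(11*(-400) + 2) = -367/(-4400 + 2) = -367/(-4398) = -367*(-1/4398) = 367/4398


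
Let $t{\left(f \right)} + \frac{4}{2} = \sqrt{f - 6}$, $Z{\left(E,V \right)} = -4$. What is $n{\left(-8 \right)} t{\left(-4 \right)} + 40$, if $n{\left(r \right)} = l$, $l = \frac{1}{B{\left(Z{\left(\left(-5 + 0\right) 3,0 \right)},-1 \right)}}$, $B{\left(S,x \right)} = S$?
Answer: $\frac{81}{2} - \frac{i \sqrt{10}}{4} \approx 40.5 - 0.79057 i$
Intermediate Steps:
$t{\left(f \right)} = -2 + \sqrt{-6 + f}$ ($t{\left(f \right)} = -2 + \sqrt{f - 6} = -2 + \sqrt{-6 + f}$)
$l = - \frac{1}{4}$ ($l = \frac{1}{-4} = - \frac{1}{4} \approx -0.25$)
$n{\left(r \right)} = - \frac{1}{4}$
$n{\left(-8 \right)} t{\left(-4 \right)} + 40 = - \frac{-2 + \sqrt{-6 - 4}}{4} + 40 = - \frac{-2 + \sqrt{-10}}{4} + 40 = - \frac{-2 + i \sqrt{10}}{4} + 40 = \left(\frac{1}{2} - \frac{i \sqrt{10}}{4}\right) + 40 = \frac{81}{2} - \frac{i \sqrt{10}}{4}$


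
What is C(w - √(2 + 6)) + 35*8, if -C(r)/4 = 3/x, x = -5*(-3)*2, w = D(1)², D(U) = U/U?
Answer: 1398/5 ≈ 279.60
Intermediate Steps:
D(U) = 1
w = 1 (w = 1² = 1)
x = 30 (x = 15*2 = 30)
C(r) = -⅖ (C(r) = -12/30 = -4*⅒ = -⅖)
C(w - √(2 + 6)) + 35*8 = -⅖ + 35*8 = -⅖ + 280 = 1398/5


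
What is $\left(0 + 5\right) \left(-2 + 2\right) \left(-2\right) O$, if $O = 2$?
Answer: $0$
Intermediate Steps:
$\left(0 + 5\right) \left(-2 + 2\right) \left(-2\right) O = \left(0 + 5\right) \left(-2 + 2\right) \left(-2\right) 2 = 5 \cdot 0 \left(-2\right) 2 = 0 \left(-2\right) 2 = 0 \cdot 2 = 0$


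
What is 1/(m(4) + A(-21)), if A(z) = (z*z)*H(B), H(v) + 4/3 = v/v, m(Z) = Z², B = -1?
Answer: -1/131 ≈ -0.0076336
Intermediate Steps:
H(v) = -⅓ (H(v) = -4/3 + v/v = -4/3 + 1 = -⅓)
A(z) = -z²/3 (A(z) = (z*z)*(-⅓) = z²*(-⅓) = -z²/3)
1/(m(4) + A(-21)) = 1/(4² - ⅓*(-21)²) = 1/(16 - ⅓*441) = 1/(16 - 147) = 1/(-131) = -1/131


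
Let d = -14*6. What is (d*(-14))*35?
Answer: 41160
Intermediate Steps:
d = -84
(d*(-14))*35 = -84*(-14)*35 = 1176*35 = 41160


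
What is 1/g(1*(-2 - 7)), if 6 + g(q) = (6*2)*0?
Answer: -⅙ ≈ -0.16667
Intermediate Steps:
g(q) = -6 (g(q) = -6 + (6*2)*0 = -6 + 12*0 = -6 + 0 = -6)
1/g(1*(-2 - 7)) = 1/(-6) = -⅙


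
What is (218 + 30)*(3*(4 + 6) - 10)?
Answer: 4960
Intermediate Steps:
(218 + 30)*(3*(4 + 6) - 10) = 248*(3*10 - 10) = 248*(30 - 10) = 248*20 = 4960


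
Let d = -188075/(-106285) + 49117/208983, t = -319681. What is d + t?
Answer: -1420126506774097/4442351631 ≈ -3.1968e+5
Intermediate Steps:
d = 8904975614/4442351631 (d = -188075*(-1/106285) + 49117*(1/208983) = 37615/21257 + 49117/208983 = 8904975614/4442351631 ≈ 2.0046)
d + t = 8904975614/4442351631 - 319681 = -1420126506774097/4442351631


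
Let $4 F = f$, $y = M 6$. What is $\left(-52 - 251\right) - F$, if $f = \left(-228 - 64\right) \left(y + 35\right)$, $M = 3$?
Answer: $3566$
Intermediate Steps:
$y = 18$ ($y = 3 \cdot 6 = 18$)
$f = -15476$ ($f = \left(-228 - 64\right) \left(18 + 35\right) = \left(-292\right) 53 = -15476$)
$F = -3869$ ($F = \frac{1}{4} \left(-15476\right) = -3869$)
$\left(-52 - 251\right) - F = \left(-52 - 251\right) - -3869 = \left(-52 - 251\right) + 3869 = -303 + 3869 = 3566$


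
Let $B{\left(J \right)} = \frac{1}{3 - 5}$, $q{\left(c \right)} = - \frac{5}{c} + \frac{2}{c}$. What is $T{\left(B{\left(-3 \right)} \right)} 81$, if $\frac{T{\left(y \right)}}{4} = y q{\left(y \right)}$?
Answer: $-972$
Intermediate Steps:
$q{\left(c \right)} = - \frac{3}{c}$
$B{\left(J \right)} = - \frac{1}{2}$ ($B{\left(J \right)} = \frac{1}{-2} = - \frac{1}{2}$)
$T{\left(y \right)} = -12$ ($T{\left(y \right)} = 4 y \left(- \frac{3}{y}\right) = 4 \left(-3\right) = -12$)
$T{\left(B{\left(-3 \right)} \right)} 81 = \left(-12\right) 81 = -972$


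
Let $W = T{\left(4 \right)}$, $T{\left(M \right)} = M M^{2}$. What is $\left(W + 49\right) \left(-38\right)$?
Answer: $-4294$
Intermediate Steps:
$T{\left(M \right)} = M^{3}$
$W = 64$ ($W = 4^{3} = 64$)
$\left(W + 49\right) \left(-38\right) = \left(64 + 49\right) \left(-38\right) = 113 \left(-38\right) = -4294$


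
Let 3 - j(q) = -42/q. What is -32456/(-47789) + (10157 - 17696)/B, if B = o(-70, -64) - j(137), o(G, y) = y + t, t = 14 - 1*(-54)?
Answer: -49355450807/4539955 ≈ -10871.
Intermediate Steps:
t = 68 (t = 14 + 54 = 68)
o(G, y) = 68 + y (o(G, y) = y + 68 = 68 + y)
j(q) = 3 + 42/q (j(q) = 3 - (-42)/q = 3 + 42/q)
B = 95/137 (B = (68 - 64) - (3 + 42/137) = 4 - (3 + 42*(1/137)) = 4 - (3 + 42/137) = 4 - 1*453/137 = 4 - 453/137 = 95/137 ≈ 0.69343)
-32456/(-47789) + (10157 - 17696)/B = -32456/(-47789) + (10157 - 17696)/(95/137) = -32456*(-1/47789) - 7539*137/95 = 32456/47789 - 1032843/95 = -49355450807/4539955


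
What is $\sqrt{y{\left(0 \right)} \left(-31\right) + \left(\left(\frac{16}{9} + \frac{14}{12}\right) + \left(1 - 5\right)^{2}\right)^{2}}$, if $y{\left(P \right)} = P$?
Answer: $\frac{341}{18} \approx 18.944$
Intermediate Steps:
$\sqrt{y{\left(0 \right)} \left(-31\right) + \left(\left(\frac{16}{9} + \frac{14}{12}\right) + \left(1 - 5\right)^{2}\right)^{2}} = \sqrt{0 \left(-31\right) + \left(\left(\frac{16}{9} + \frac{14}{12}\right) + \left(1 - 5\right)^{2}\right)^{2}} = \sqrt{0 + \left(\left(16 \cdot \frac{1}{9} + 14 \cdot \frac{1}{12}\right) + \left(-4\right)^{2}\right)^{2}} = \sqrt{0 + \left(\left(\frac{16}{9} + \frac{7}{6}\right) + 16\right)^{2}} = \sqrt{0 + \left(\frac{53}{18} + 16\right)^{2}} = \sqrt{0 + \left(\frac{341}{18}\right)^{2}} = \sqrt{0 + \frac{116281}{324}} = \sqrt{\frac{116281}{324}} = \frac{341}{18}$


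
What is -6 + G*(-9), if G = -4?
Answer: 30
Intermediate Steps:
-6 + G*(-9) = -6 - 4*(-9) = -6 + 36 = 30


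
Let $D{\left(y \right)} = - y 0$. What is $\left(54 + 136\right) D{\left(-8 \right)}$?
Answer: $0$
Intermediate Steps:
$D{\left(y \right)} = 0$
$\left(54 + 136\right) D{\left(-8 \right)} = \left(54 + 136\right) 0 = 190 \cdot 0 = 0$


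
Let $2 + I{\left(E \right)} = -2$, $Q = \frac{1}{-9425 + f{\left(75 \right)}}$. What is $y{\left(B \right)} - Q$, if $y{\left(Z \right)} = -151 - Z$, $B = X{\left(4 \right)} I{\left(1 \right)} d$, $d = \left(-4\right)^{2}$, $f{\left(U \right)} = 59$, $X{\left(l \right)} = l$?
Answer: $\frac{983431}{9366} \approx 105.0$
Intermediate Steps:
$Q = - \frac{1}{9366}$ ($Q = \frac{1}{-9425 + 59} = \frac{1}{-9366} = - \frac{1}{9366} \approx -0.00010677$)
$I{\left(E \right)} = -4$ ($I{\left(E \right)} = -2 - 2 = -4$)
$d = 16$
$B = -256$ ($B = 4 \left(-4\right) 16 = \left(-16\right) 16 = -256$)
$y{\left(B \right)} - Q = \left(-151 - -256\right) - - \frac{1}{9366} = \left(-151 + 256\right) + \frac{1}{9366} = 105 + \frac{1}{9366} = \frac{983431}{9366}$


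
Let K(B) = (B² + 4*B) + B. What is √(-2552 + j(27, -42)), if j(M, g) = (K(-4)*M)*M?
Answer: 2*I*√1367 ≈ 73.946*I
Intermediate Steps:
K(B) = B² + 5*B
j(M, g) = -4*M² (j(M, g) = ((-4*(5 - 4))*M)*M = ((-4*1)*M)*M = (-4*M)*M = -4*M²)
√(-2552 + j(27, -42)) = √(-2552 - 4*27²) = √(-2552 - 4*729) = √(-2552 - 2916) = √(-5468) = 2*I*√1367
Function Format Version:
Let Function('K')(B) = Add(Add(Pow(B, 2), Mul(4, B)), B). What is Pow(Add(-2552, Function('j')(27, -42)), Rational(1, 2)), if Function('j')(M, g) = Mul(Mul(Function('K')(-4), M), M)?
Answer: Mul(2, I, Pow(1367, Rational(1, 2))) ≈ Mul(73.946, I)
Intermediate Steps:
Function('K')(B) = Add(Pow(B, 2), Mul(5, B))
Function('j')(M, g) = Mul(-4, Pow(M, 2)) (Function('j')(M, g) = Mul(Mul(Mul(-4, Add(5, -4)), M), M) = Mul(Mul(Mul(-4, 1), M), M) = Mul(Mul(-4, M), M) = Mul(-4, Pow(M, 2)))
Pow(Add(-2552, Function('j')(27, -42)), Rational(1, 2)) = Pow(Add(-2552, Mul(-4, Pow(27, 2))), Rational(1, 2)) = Pow(Add(-2552, Mul(-4, 729)), Rational(1, 2)) = Pow(Add(-2552, -2916), Rational(1, 2)) = Pow(-5468, Rational(1, 2)) = Mul(2, I, Pow(1367, Rational(1, 2)))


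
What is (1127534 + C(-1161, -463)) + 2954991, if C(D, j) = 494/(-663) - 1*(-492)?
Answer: 208233829/51 ≈ 4.0830e+6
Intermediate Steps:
C(D, j) = 25054/51 (C(D, j) = 494*(-1/663) + 492 = -38/51 + 492 = 25054/51)
(1127534 + C(-1161, -463)) + 2954991 = (1127534 + 25054/51) + 2954991 = 57529288/51 + 2954991 = 208233829/51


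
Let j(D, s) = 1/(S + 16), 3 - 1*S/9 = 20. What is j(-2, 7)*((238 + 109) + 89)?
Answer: -436/137 ≈ -3.1825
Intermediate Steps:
S = -153 (S = 27 - 9*20 = 27 - 180 = -153)
j(D, s) = -1/137 (j(D, s) = 1/(-153 + 16) = 1/(-137) = -1/137)
j(-2, 7)*((238 + 109) + 89) = -((238 + 109) + 89)/137 = -(347 + 89)/137 = -1/137*436 = -436/137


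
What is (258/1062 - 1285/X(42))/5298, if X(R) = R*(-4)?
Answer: 78223/52513776 ≈ 0.0014896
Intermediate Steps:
X(R) = -4*R
(258/1062 - 1285/X(42))/5298 = (258/1062 - 1285/((-4*42)))/5298 = (258*(1/1062) - 1285/(-168))*(1/5298) = (43/177 - 1285*(-1/168))*(1/5298) = (43/177 + 1285/168)*(1/5298) = (78223/9912)*(1/5298) = 78223/52513776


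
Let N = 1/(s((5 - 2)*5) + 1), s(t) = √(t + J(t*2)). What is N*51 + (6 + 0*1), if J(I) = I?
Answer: 213/44 + 153*√5/44 ≈ 12.616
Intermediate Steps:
s(t) = √3*√t (s(t) = √(t + t*2) = √(t + 2*t) = √(3*t) = √3*√t)
N = 1/(1 + 3*√5) (N = 1/(√3*√((5 - 2)*5) + 1) = 1/(√3*√(3*5) + 1) = 1/(√3*√15 + 1) = 1/(3*√5 + 1) = 1/(1 + 3*√5) ≈ 0.12973)
N*51 + (6 + 0*1) = (-1/44 + 3*√5/44)*51 + (6 + 0*1) = (-51/44 + 153*√5/44) + (6 + 0) = (-51/44 + 153*√5/44) + 6 = 213/44 + 153*√5/44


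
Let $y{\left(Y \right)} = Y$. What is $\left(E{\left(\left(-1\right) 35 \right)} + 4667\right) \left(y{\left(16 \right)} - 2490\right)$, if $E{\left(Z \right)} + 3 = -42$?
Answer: $-11434828$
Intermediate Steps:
$E{\left(Z \right)} = -45$ ($E{\left(Z \right)} = -3 - 42 = -45$)
$\left(E{\left(\left(-1\right) 35 \right)} + 4667\right) \left(y{\left(16 \right)} - 2490\right) = \left(-45 + 4667\right) \left(16 - 2490\right) = 4622 \left(-2474\right) = -11434828$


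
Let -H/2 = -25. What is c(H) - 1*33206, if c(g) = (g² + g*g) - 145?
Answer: -28351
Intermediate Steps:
H = 50 (H = -2*(-25) = 50)
c(g) = -145 + 2*g² (c(g) = (g² + g²) - 145 = 2*g² - 145 = -145 + 2*g²)
c(H) - 1*33206 = (-145 + 2*50²) - 1*33206 = (-145 + 2*2500) - 33206 = (-145 + 5000) - 33206 = 4855 - 33206 = -28351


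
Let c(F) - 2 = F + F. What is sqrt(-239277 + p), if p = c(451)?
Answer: I*sqrt(238373) ≈ 488.23*I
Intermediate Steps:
c(F) = 2 + 2*F (c(F) = 2 + (F + F) = 2 + 2*F)
p = 904 (p = 2 + 2*451 = 2 + 902 = 904)
sqrt(-239277 + p) = sqrt(-239277 + 904) = sqrt(-238373) = I*sqrt(238373)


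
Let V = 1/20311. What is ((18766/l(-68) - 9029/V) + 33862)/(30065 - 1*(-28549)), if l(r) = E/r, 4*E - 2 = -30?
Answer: -1282203011/410298 ≈ -3125.1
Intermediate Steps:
E = -7 (E = ½ + (¼)*(-30) = ½ - 15/2 = -7)
l(r) = -7/r
V = 1/20311 ≈ 4.9234e-5
((18766/l(-68) - 9029/V) + 33862)/(30065 - 1*(-28549)) = ((18766/((-7/(-68))) - 9029/1/20311) + 33862)/(30065 - 1*(-28549)) = ((18766/((-7*(-1/68))) - 9029*20311) + 33862)/(30065 + 28549) = ((18766/(7/68) - 183388019) + 33862)/58614 = ((18766*(68/7) - 183388019) + 33862)*(1/58614) = ((1276088/7 - 183388019) + 33862)*(1/58614) = (-1282440045/7 + 33862)*(1/58614) = -1282203011/7*1/58614 = -1282203011/410298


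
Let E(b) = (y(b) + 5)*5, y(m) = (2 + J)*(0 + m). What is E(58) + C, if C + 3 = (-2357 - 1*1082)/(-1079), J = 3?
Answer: 1591727/1079 ≈ 1475.2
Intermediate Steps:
y(m) = 5*m (y(m) = (2 + 3)*(0 + m) = 5*m)
E(b) = 25 + 25*b (E(b) = (5*b + 5)*5 = (5 + 5*b)*5 = 25 + 25*b)
C = 202/1079 (C = -3 + (-2357 - 1*1082)/(-1079) = -3 + (-2357 - 1082)*(-1/1079) = -3 - 3439*(-1/1079) = -3 + 3439/1079 = 202/1079 ≈ 0.18721)
E(58) + C = (25 + 25*58) + 202/1079 = (25 + 1450) + 202/1079 = 1475 + 202/1079 = 1591727/1079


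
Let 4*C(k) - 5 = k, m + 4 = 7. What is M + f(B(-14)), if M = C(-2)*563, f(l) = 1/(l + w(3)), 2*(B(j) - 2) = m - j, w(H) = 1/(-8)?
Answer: 140219/332 ≈ 422.35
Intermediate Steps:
m = 3 (m = -4 + 7 = 3)
w(H) = -1/8 (w(H) = 1*(-1/8) = -1/8)
C(k) = 5/4 + k/4
B(j) = 7/2 - j/2 (B(j) = 2 + (3 - j)/2 = 2 + (3/2 - j/2) = 7/2 - j/2)
f(l) = 1/(-1/8 + l) (f(l) = 1/(l - 1/8) = 1/(-1/8 + l))
M = 1689/4 (M = (5/4 + (1/4)*(-2))*563 = (5/4 - 1/2)*563 = (3/4)*563 = 1689/4 ≈ 422.25)
M + f(B(-14)) = 1689/4 + 8/(-1 + 8*(7/2 - 1/2*(-14))) = 1689/4 + 8/(-1 + 8*(7/2 + 7)) = 1689/4 + 8/(-1 + 8*(21/2)) = 1689/4 + 8/(-1 + 84) = 1689/4 + 8/83 = 140219/332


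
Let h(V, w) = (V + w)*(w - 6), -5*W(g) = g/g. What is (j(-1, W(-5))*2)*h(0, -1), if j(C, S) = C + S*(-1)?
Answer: -56/5 ≈ -11.200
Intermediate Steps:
W(g) = -⅕ (W(g) = -g/(5*g) = -⅕*1 = -⅕)
h(V, w) = (-6 + w)*(V + w) (h(V, w) = (V + w)*(-6 + w) = (-6 + w)*(V + w))
j(C, S) = C - S
(j(-1, W(-5))*2)*h(0, -1) = ((-1 - 1*(-⅕))*2)*((-1)² - 6*0 - 6*(-1) + 0*(-1)) = ((-1 + ⅕)*2)*(1 + 0 + 6 + 0) = -⅘*2*7 = -8/5*7 = -56/5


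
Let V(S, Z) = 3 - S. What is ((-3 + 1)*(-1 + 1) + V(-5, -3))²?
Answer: 64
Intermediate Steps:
((-3 + 1)*(-1 + 1) + V(-5, -3))² = ((-3 + 1)*(-1 + 1) + (3 - 1*(-5)))² = (-2*0 + (3 + 5))² = (0 + 8)² = 8² = 64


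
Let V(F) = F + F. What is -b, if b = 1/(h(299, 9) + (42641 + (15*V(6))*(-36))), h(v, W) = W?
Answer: -1/36170 ≈ -2.7647e-5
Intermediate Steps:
V(F) = 2*F
b = 1/36170 (b = 1/(9 + (42641 + (15*(2*6))*(-36))) = 1/(9 + (42641 + (15*12)*(-36))) = 1/(9 + (42641 + 180*(-36))) = 1/(9 + (42641 - 6480)) = 1/(9 + 36161) = 1/36170 ≈ 2.7647e-5)
-b = -1*1/36170 = -1/36170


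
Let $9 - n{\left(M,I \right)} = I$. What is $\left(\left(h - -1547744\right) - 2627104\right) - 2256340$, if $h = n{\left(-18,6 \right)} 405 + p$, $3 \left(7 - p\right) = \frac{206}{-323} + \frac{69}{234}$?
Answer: $- \frac{252026507557}{75582} \approx -3.3345 \cdot 10^{6}$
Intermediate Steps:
$p = \frac{537713}{75582}$ ($p = 7 - \frac{\frac{206}{-323} + \frac{69}{234}}{3} = 7 - \frac{206 \left(- \frac{1}{323}\right) + 69 \cdot \frac{1}{234}}{3} = 7 - \frac{- \frac{206}{323} + \frac{23}{78}}{3} = 7 - - \frac{8639}{75582} = 7 + \frac{8639}{75582} = \frac{537713}{75582} \approx 7.1143$)
$n{\left(M,I \right)} = 9 - I$
$h = \frac{92369843}{75582}$ ($h = \left(9 - 6\right) 405 + \frac{537713}{75582} = 3 \cdot 405 + \frac{537713}{75582} = 1215 + \frac{537713}{75582} = \frac{92369843}{75582} \approx 1222.1$)
$\left(\left(h - -1547744\right) - 2627104\right) - 2256340 = \left(\left(\frac{92369843}{75582} - -1547744\right) - 2627104\right) - 2256340 = \left(\left(\frac{92369843}{75582} + 1547744\right) - 2627104\right) - 2256340 = \left(\frac{117073956851}{75582} - 2627104\right) - 2256340 = - \frac{81487817677}{75582} - 2256340 = - \frac{252026507557}{75582}$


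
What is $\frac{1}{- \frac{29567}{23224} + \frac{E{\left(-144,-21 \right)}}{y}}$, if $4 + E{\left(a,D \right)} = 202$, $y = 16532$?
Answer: $- \frac{95984792}{121050823} \approx -0.79293$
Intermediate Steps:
$E{\left(a,D \right)} = 198$ ($E{\left(a,D \right)} = -4 + 202 = 198$)
$\frac{1}{- \frac{29567}{23224} + \frac{E{\left(-144,-21 \right)}}{y}} = \frac{1}{- \frac{29567}{23224} + \frac{198}{16532}} = \frac{1}{\left(-29567\right) \frac{1}{23224} + 198 \cdot \frac{1}{16532}} = \frac{1}{- \frac{29567}{23224} + \frac{99}{8266}} = \frac{1}{- \frac{121050823}{95984792}} = - \frac{95984792}{121050823}$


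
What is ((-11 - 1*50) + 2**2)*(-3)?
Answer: 171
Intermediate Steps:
((-11 - 1*50) + 2**2)*(-3) = ((-11 - 50) + 4)*(-3) = (-61 + 4)*(-3) = -57*(-3) = 171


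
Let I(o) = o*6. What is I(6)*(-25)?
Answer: -900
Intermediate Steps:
I(o) = 6*o
I(6)*(-25) = (6*6)*(-25) = 36*(-25) = -900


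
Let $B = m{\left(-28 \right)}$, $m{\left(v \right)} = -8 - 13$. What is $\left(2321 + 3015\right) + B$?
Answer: $5315$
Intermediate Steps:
$m{\left(v \right)} = -21$ ($m{\left(v \right)} = -8 - 13 = -21$)
$B = -21$
$\left(2321 + 3015\right) + B = \left(2321 + 3015\right) - 21 = 5336 - 21 = 5315$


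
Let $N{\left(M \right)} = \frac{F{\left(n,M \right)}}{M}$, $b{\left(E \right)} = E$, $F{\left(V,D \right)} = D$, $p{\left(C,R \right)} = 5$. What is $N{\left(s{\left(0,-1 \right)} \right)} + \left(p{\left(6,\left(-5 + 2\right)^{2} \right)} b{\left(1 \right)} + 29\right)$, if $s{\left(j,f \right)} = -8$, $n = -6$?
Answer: $35$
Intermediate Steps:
$N{\left(M \right)} = 1$ ($N{\left(M \right)} = \frac{M}{M} = 1$)
$N{\left(s{\left(0,-1 \right)} \right)} + \left(p{\left(6,\left(-5 + 2\right)^{2} \right)} b{\left(1 \right)} + 29\right) = 1 + \left(5 \cdot 1 + 29\right) = 1 + \left(5 + 29\right) = 1 + 34 = 35$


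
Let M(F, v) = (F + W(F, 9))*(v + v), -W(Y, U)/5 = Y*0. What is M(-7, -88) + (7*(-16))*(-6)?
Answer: 1904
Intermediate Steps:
W(Y, U) = 0 (W(Y, U) = -5*Y*0 = -5*0 = 0)
M(F, v) = 2*F*v (M(F, v) = (F + 0)*(v + v) = F*(2*v) = 2*F*v)
M(-7, -88) + (7*(-16))*(-6) = 2*(-7)*(-88) + (7*(-16))*(-6) = 1232 - 112*(-6) = 1232 + 672 = 1904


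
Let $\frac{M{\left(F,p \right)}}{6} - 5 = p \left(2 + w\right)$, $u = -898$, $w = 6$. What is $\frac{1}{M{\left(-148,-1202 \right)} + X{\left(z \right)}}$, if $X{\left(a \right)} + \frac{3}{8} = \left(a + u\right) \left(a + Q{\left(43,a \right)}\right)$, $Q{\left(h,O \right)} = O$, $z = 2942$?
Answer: $\frac{8}{95753837} \approx 8.3548 \cdot 10^{-8}$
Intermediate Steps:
$X{\left(a \right)} = - \frac{3}{8} + 2 a \left(-898 + a\right)$ ($X{\left(a \right)} = - \frac{3}{8} + \left(a - 898\right) \left(a + a\right) = - \frac{3}{8} + \left(-898 + a\right) 2 a = - \frac{3}{8} + 2 a \left(-898 + a\right)$)
$M{\left(F,p \right)} = 30 + 48 p$ ($M{\left(F,p \right)} = 30 + 6 p \left(2 + 6\right) = 30 + 6 p 8 = 30 + 6 \cdot 8 p = 30 + 48 p$)
$\frac{1}{M{\left(-148,-1202 \right)} + X{\left(z \right)}} = \frac{1}{\left(30 + 48 \left(-1202\right)\right) - \left(\frac{42270659}{8} - 17310728\right)} = \frac{1}{\left(30 - 57696\right) - - \frac{96215165}{8}} = \frac{1}{-57666 - - \frac{96215165}{8}} = \frac{1}{-57666 + \frac{96215165}{8}} = \frac{1}{\frac{95753837}{8}} = \frac{8}{95753837}$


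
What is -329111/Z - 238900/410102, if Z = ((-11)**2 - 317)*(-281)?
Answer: -10580481123/1613341268 ≈ -6.5581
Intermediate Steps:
Z = 55076 (Z = (121 - 317)*(-281) = -196*(-281) = 55076)
-329111/Z - 238900/410102 = -329111/55076 - 238900/410102 = -329111*1/55076 - 238900*1/410102 = -329111/55076 - 119450/205051 = -10580481123/1613341268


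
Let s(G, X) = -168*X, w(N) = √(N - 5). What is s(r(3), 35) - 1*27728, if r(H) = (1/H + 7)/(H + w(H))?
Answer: -33608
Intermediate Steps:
w(N) = √(-5 + N)
r(H) = (7 + 1/H)/(H + √(-5 + H)) (r(H) = (1/H + 7)/(H + √(-5 + H)) = (7 + 1/H)/(H + √(-5 + H)))
s(r(3), 35) - 1*27728 = -168*35 - 1*27728 = -5880 - 27728 = -33608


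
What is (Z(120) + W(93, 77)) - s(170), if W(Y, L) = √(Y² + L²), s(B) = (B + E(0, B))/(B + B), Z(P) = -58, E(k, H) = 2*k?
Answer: -117/2 + √14578 ≈ 62.239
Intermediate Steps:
s(B) = ½ (s(B) = (B + 2*0)/(B + B) = (B + 0)/((2*B)) = B*(1/(2*B)) = ½)
W(Y, L) = √(L² + Y²)
(Z(120) + W(93, 77)) - s(170) = (-58 + √(77² + 93²)) - 1*½ = (-58 + √(5929 + 8649)) - ½ = (-58 + √14578) - ½ = -117/2 + √14578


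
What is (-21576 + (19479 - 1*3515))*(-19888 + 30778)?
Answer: -61114680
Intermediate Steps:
(-21576 + (19479 - 1*3515))*(-19888 + 30778) = (-21576 + (19479 - 3515))*10890 = (-21576 + 15964)*10890 = -5612*10890 = -61114680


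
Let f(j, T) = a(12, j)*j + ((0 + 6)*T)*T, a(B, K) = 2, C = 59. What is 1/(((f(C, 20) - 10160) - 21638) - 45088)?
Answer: -1/74368 ≈ -1.3447e-5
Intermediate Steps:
f(j, T) = 2*j + 6*T² (f(j, T) = 2*j + ((0 + 6)*T)*T = 2*j + (6*T)*T = 2*j + 6*T²)
1/(((f(C, 20) - 10160) - 21638) - 45088) = 1/((((2*59 + 6*20²) - 10160) - 21638) - 45088) = 1/((((118 + 6*400) - 10160) - 21638) - 45088) = 1/((((118 + 2400) - 10160) - 21638) - 45088) = 1/(((2518 - 10160) - 21638) - 45088) = 1/((-7642 - 21638) - 45088) = 1/(-29280 - 45088) = 1/(-74368) = -1/74368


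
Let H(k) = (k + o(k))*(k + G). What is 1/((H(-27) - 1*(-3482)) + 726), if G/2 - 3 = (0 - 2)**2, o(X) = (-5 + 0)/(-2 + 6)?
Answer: 4/18301 ≈ 0.00021857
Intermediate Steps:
o(X) = -5/4
G = 14 (G = 6 + 2*(0 - 2)**2 = 6 + 2*(-2)**2 = 6 + 2*4 = 6 + 8 = 14)
H(k) = (14 + k)*(-5/4 + k) (H(k) = (k - 5/4)*(k + 14) = (-5/4 + k)*(14 + k) = (14 + k)*(-5/4 + k))
1/((H(-27) - 1*(-3482)) + 726) = 1/(((-35/2 + (-27)**2 + (51/4)*(-27)) - 1*(-3482)) + 726) = 1/(((-35/2 + 729 - 1377/4) + 3482) + 726) = 1/((1469/4 + 3482) + 726) = 1/(15397/4 + 726) = 1/(18301/4) = 4/18301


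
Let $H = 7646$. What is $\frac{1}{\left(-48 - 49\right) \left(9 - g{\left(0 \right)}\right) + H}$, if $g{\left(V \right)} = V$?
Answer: $\frac{1}{6773} \approx 0.00014765$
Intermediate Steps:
$\frac{1}{\left(-48 - 49\right) \left(9 - g{\left(0 \right)}\right) + H} = \frac{1}{\left(-48 - 49\right) \left(9 - 0\right) + 7646} = \frac{1}{- 97 \left(9 + 0\right) + 7646} = \frac{1}{\left(-97\right) 9 + 7646} = \frac{1}{-873 + 7646} = \frac{1}{6773}$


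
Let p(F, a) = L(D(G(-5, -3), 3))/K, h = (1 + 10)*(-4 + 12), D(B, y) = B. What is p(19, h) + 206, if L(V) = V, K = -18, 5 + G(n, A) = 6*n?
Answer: 3743/18 ≈ 207.94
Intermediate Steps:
G(n, A) = -5 + 6*n
h = 88 (h = 11*8 = 88)
p(F, a) = 35/18 (p(F, a) = (-5 + 6*(-5))/(-18) = (-5 - 30)*(-1/18) = -35*(-1/18) = 35/18)
p(19, h) + 206 = 35/18 + 206 = 3743/18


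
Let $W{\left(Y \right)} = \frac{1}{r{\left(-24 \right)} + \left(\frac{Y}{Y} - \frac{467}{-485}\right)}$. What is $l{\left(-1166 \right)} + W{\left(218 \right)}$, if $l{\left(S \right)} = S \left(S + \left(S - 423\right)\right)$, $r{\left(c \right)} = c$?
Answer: $\frac{34333382555}{10688} \approx 3.2123 \cdot 10^{6}$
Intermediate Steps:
$l{\left(S \right)} = S \left(-423 + 2 S\right)$ ($l{\left(S \right)} = S \left(S + \left(-423 + S\right)\right) = S \left(-423 + 2 S\right)$)
$W{\left(Y \right)} = - \frac{485}{10688}$ ($W{\left(Y \right)} = \frac{1}{-24 + \left(\frac{Y}{Y} - \frac{467}{-485}\right)} = \frac{1}{-24 + \left(1 - - \frac{467}{485}\right)} = \frac{1}{-24 + \left(1 + \frac{467}{485}\right)} = \frac{1}{-24 + \frac{952}{485}} = \frac{1}{- \frac{10688}{485}} = - \frac{485}{10688}$)
$l{\left(-1166 \right)} + W{\left(218 \right)} = - 1166 \left(-423 + 2 \left(-1166\right)\right) - \frac{485}{10688} = - 1166 \left(-423 - 2332\right) - \frac{485}{10688} = \left(-1166\right) \left(-2755\right) - \frac{485}{10688} = 3212330 - \frac{485}{10688} = \frac{34333382555}{10688}$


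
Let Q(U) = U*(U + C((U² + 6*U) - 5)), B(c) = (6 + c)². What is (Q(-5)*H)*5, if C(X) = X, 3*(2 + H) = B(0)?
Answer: 3750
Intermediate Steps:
H = 10 (H = -2 + (6 + 0)²/3 = -2 + (⅓)*6² = -2 + (⅓)*36 = -2 + 12 = 10)
Q(U) = U*(-5 + U² + 7*U) (Q(U) = U*(U + ((U² + 6*U) - 5)) = U*(U + (-5 + U² + 6*U)) = U*(-5 + U² + 7*U))
(Q(-5)*H)*5 = (-5*(-5 + (-5)² + 7*(-5))*10)*5 = (-5*(-5 + 25 - 35)*10)*5 = (-5*(-15)*10)*5 = (75*10)*5 = 750*5 = 3750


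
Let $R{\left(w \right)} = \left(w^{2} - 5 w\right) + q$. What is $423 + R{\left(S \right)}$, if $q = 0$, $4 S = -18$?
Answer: $\frac{1863}{4} \approx 465.75$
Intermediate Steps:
$S = - \frac{9}{2}$ ($S = \frac{1}{4} \left(-18\right) = - \frac{9}{2} \approx -4.5$)
$R{\left(w \right)} = w^{2} - 5 w$ ($R{\left(w \right)} = \left(w^{2} - 5 w\right) + 0 = w^{2} - 5 w$)
$423 + R{\left(S \right)} = 423 - \frac{9 \left(-5 - \frac{9}{2}\right)}{2} = 423 - - \frac{171}{4} = 423 + \frac{171}{4} = \frac{1863}{4}$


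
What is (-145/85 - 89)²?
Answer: 2377764/289 ≈ 8227.6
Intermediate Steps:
(-145/85 - 89)² = (-145*1/85 - 89)² = (-29/17 - 89)² = (-1542/17)² = 2377764/289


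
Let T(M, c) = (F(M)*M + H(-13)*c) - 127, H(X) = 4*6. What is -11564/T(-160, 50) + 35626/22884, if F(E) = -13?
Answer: -8461211/4008514 ≈ -2.1108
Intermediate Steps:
H(X) = 24
T(M, c) = -127 - 13*M + 24*c (T(M, c) = (-13*M + 24*c) - 127 = -127 - 13*M + 24*c)
-11564/T(-160, 50) + 35626/22884 = -11564/(-127 - 13*(-160) + 24*50) + 35626/22884 = -11564/(-127 + 2080 + 1200) + 35626*(1/22884) = -11564/3153 + 17813/11442 = -8461211/4008514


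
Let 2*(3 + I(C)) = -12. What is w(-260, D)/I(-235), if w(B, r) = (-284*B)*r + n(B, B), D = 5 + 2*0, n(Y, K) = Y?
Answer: -122980/3 ≈ -40993.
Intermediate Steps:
I(C) = -9 (I(C) = -3 + (1/2)*(-12) = -3 - 6 = -9)
D = 5 (D = 5 + 0 = 5)
w(B, r) = B - 284*B*r (w(B, r) = (-284*B)*r + B = -284*B*r + B = B - 284*B*r)
w(-260, D)/I(-235) = -260*(1 - 284*5)/(-9) = -260*(1 - 1420)*(-1/9) = -260*(-1419)*(-1/9) = 368940*(-1/9) = -122980/3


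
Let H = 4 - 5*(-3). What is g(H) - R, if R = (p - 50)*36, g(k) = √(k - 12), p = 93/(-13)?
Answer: 26748/13 + √7 ≈ 2060.2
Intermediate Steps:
p = -93/13 (p = 93*(-1/13) = -93/13 ≈ -7.1538)
H = 19 (H = 4 + 15 = 19)
g(k) = √(-12 + k)
R = -26748/13 (R = (-93/13 - 50)*36 = -743/13*36 = -26748/13 ≈ -2057.5)
g(H) - R = √(-12 + 19) - 1*(-26748/13) = √7 + 26748/13 = 26748/13 + √7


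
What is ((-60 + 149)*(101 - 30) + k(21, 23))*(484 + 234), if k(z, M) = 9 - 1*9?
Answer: 4537042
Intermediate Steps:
k(z, M) = 0 (k(z, M) = 9 - 9 = 0)
((-60 + 149)*(101 - 30) + k(21, 23))*(484 + 234) = ((-60 + 149)*(101 - 30) + 0)*(484 + 234) = (89*71 + 0)*718 = (6319 + 0)*718 = 6319*718 = 4537042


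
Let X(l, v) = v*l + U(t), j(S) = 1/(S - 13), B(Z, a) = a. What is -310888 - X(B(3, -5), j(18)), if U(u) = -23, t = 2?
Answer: -310864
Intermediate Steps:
j(S) = 1/(-13 + S)
X(l, v) = -23 + l*v (X(l, v) = v*l - 23 = l*v - 23 = -23 + l*v)
-310888 - X(B(3, -5), j(18)) = -310888 - (-23 - 5/(-13 + 18)) = -310888 - (-23 - 5/5) = -310888 - (-23 - 5*1/5) = -310888 - (-23 - 1) = -310888 - 1*(-24) = -310888 + 24 = -310864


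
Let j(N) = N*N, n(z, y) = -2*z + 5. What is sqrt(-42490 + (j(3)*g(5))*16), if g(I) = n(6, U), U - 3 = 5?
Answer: I*sqrt(43498) ≈ 208.56*I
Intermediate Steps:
U = 8 (U = 3 + 5 = 8)
n(z, y) = 5 - 2*z
j(N) = N**2
g(I) = -7 (g(I) = 5 - 2*6 = 5 - 12 = -7)
sqrt(-42490 + (j(3)*g(5))*16) = sqrt(-42490 + (3**2*(-7))*16) = sqrt(-42490 + (9*(-7))*16) = sqrt(-42490 - 63*16) = sqrt(-42490 - 1008) = sqrt(-43498) = I*sqrt(43498)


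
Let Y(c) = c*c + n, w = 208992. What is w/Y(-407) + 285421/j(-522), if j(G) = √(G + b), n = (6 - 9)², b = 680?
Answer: 104496/82829 + 285421*√158/158 ≈ 22708.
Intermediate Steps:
n = 9 (n = (-3)² = 9)
Y(c) = 9 + c² (Y(c) = c*c + 9 = c² + 9 = 9 + c²)
j(G) = √(680 + G) (j(G) = √(G + 680) = √(680 + G))
w/Y(-407) + 285421/j(-522) = 208992/(9 + (-407)²) + 285421/(√(680 - 522)) = 208992/(9 + 165649) + 285421/(√158) = 208992/165658 + 285421*(√158/158) = 208992*(1/165658) + 285421*√158/158 = 104496/82829 + 285421*√158/158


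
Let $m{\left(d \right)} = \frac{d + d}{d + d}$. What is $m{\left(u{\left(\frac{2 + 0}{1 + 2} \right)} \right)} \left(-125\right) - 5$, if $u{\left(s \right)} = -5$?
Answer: $-130$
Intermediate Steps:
$m{\left(d \right)} = 1$ ($m{\left(d \right)} = \frac{2 d}{2 d} = 2 d \frac{1}{2 d} = 1$)
$m{\left(u{\left(\frac{2 + 0}{1 + 2} \right)} \right)} \left(-125\right) - 5 = 1 \left(-125\right) - 5 = -125 - 5 = -130$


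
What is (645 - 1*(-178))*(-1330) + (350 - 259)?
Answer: -1094499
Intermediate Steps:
(645 - 1*(-178))*(-1330) + (350 - 259) = (645 + 178)*(-1330) + 91 = 823*(-1330) + 91 = -1094590 + 91 = -1094499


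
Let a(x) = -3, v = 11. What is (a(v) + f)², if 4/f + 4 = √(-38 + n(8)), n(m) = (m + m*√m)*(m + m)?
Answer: (-103 - 384*√2 + 2*√2*√(45 + 128*√2))²/(37 + 128*√2)² ≈ 7.6633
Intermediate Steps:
n(m) = 2*m*(m + m^(3/2)) (n(m) = (m + m^(3/2))*(2*m) = 2*m*(m + m^(3/2)))
f = 4/(-4 + √(90 + 256*√2)) (f = 4/(-4 + √(-38 + (2*8² + 2*8^(5/2)))) = 4/(-4 + √(-38 + (2*64 + 2*(128*√2)))) = 4/(-4 + √(-38 + (128 + 256*√2))) = 4/(-4 + √(90 + 256*√2)) ≈ 0.23173)
(a(v) + f)² = (-3 + (16 + 4*√(90 + 256*√2))/(74 + 256*√2))²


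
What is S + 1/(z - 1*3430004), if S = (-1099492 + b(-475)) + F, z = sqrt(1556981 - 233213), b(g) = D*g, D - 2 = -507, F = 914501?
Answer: 161426551240181307/2941231529062 - sqrt(330942)/5882463058124 ≈ 54884.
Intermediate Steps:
D = -505 (D = 2 - 507 = -505)
b(g) = -505*g
z = 2*sqrt(330942) (z = sqrt(1323768) = 2*sqrt(330942) ≈ 1150.6)
S = 54884 (S = (-1099492 - 505*(-475)) + 914501 = (-1099492 + 239875) + 914501 = -859617 + 914501 = 54884)
S + 1/(z - 1*3430004) = 54884 + 1/(2*sqrt(330942) - 1*3430004) = 54884 + 1/(2*sqrt(330942) - 3430004) = 54884 + 1/(-3430004 + 2*sqrt(330942))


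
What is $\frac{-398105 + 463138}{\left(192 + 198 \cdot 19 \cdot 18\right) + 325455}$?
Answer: $\frac{65033}{393363} \approx 0.16533$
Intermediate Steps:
$\frac{-398105 + 463138}{\left(192 + 198 \cdot 19 \cdot 18\right) + 325455} = \frac{65033}{\left(192 + 198 \cdot 342\right) + 325455} = \frac{65033}{\left(192 + 67716\right) + 325455} = \frac{65033}{67908 + 325455} = \frac{65033}{393363}$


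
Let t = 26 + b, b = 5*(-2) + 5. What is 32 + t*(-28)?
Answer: -556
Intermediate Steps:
b = -5 (b = -10 + 5 = -5)
t = 21 (t = 26 - 5 = 21)
32 + t*(-28) = 32 + 21*(-28) = 32 - 588 = -556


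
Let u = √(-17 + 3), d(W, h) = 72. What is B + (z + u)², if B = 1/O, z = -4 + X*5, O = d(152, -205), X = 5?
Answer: 30745/72 + 42*I*√14 ≈ 427.01 + 157.15*I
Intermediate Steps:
u = I*√14 (u = √(-14) = I*√14 ≈ 3.7417*I)
O = 72
z = 21 (z = -4 + 5*5 = -4 + 25 = 21)
B = 1/72 ≈ 0.013889
B + (z + u)² = 1/72 + (21 + I*√14)²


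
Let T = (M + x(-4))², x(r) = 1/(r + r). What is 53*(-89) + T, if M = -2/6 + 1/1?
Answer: -2716823/576 ≈ -4716.7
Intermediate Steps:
x(r) = 1/(2*r)
M = ⅔ (M = -2*⅙ + 1*1 = -⅓ + 1 = ⅔ ≈ 0.66667)
T = 169/576 (T = (⅔ + (½)/(-4))² = (⅔ + (½)*(-¼))² = (⅔ - ⅛)² = (13/24)² = 169/576 ≈ 0.29340)
53*(-89) + T = 53*(-89) + 169/576 = -4717 + 169/576 = -2716823/576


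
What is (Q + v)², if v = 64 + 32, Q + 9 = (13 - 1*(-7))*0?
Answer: 7569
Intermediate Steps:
Q = -9 (Q = -9 + (13 - 1*(-7))*0 = -9 + (13 + 7)*0 = -9 + 20*0 = -9 + 0 = -9)
v = 96
(Q + v)² = (-9 + 96)² = 87² = 7569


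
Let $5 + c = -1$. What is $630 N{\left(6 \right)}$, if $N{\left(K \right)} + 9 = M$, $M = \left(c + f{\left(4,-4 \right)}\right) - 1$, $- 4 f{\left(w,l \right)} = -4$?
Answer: $-9450$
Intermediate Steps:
$c = -6$ ($c = -5 - 1 = -6$)
$f{\left(w,l \right)} = 1$ ($f{\left(w,l \right)} = \left(- \frac{1}{4}\right) \left(-4\right) = 1$)
$M = -6$ ($M = \left(-6 + 1\right) - 1 = -5 - 1 = -6$)
$N{\left(K \right)} = -15$ ($N{\left(K \right)} = -9 - 6 = -15$)
$630 N{\left(6 \right)} = 630 \left(-15\right) = -9450$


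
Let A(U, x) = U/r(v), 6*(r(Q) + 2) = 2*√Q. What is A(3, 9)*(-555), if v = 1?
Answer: 999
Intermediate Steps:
r(Q) = -2 + √Q/3 (r(Q) = -2 + (2*√Q)/6 = -2 + √Q/3)
A(U, x) = -3*U/5 (A(U, x) = U/(-2 + √1/3) = U/(-2 + (⅓)*1) = U/(-2 + ⅓) = U/(-5/3) = U*(-⅗) = -3*U/5)
A(3, 9)*(-555) = -⅗*3*(-555) = -9/5*(-555) = 999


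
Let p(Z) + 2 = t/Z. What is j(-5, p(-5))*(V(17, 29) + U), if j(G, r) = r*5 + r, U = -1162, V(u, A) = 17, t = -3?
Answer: 9618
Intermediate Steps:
p(Z) = -2 - 3/Z
j(G, r) = 6*r (j(G, r) = 5*r + r = 6*r)
j(-5, p(-5))*(V(17, 29) + U) = (6*(-2 - 3/(-5)))*(17 - 1162) = (6*(-2 - 3*(-⅕)))*(-1145) = (6*(-2 + ⅗))*(-1145) = (6*(-7/5))*(-1145) = -42/5*(-1145) = 9618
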